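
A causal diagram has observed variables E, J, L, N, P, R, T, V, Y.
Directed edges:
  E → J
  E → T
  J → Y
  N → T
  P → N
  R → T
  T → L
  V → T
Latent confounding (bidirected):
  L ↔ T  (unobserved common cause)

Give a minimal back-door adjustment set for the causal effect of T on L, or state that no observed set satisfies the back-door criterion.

desc(T)\{T}={L}; candidates ⊆ {E,J,N,P,R,V,Y}.
T↔L: latent back-door arc(s) into T.
size 0: {}; under {} T still reaches {E,J,L,N,P,R,V,Y} ∋ L.
size 1: {E}, {J}, {N} …(+4); under {E} T still reaches {L,N,P,R,V} ∋ L.
size 2: {E,J}, {E,N}, {E,P} …(+18); under {E,J} T still reaches {L,N,P,R,V} ∋ L.
T↔L cannot be blocked by any observed set — no back-door set.

T→L: no observed back-door set.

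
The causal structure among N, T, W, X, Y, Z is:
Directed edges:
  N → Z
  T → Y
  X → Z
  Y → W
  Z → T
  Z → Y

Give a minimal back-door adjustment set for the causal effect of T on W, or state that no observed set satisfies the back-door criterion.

desc(T)\{T}={W,Y}; candidates ⊆ {N,X,Z}.
size 0: {}; under {} T still reaches {N,W,X,Y,Z} ∋ W.
{Z}: T⊥W given {Z} in G with T→· removed — back-door holds.

T→W: minimal back-door set {Z}.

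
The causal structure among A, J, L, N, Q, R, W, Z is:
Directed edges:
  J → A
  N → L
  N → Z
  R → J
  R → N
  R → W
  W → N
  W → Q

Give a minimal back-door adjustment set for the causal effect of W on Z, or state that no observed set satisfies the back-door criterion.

desc(W)\{W}={L,N,Q,Z}; candidates ⊆ {A,J,R}.
size 0: {}; under {} W still reaches {A,J,L,N,R,Z} ∋ Z.
{R}: W⊥Z given {R} in G with W→· removed — back-door holds.

W→Z: minimal back-door set {R}.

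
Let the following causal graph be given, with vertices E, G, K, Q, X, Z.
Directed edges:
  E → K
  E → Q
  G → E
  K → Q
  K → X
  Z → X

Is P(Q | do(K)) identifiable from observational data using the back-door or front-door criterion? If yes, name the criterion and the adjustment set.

P(Q|do(K)): backdoor, adjust for {E}.

desc(K)\{K}={Q,X}; candidates ⊆ {E,G,Z}.
size 0: {}; under {} K still reaches {E,G,Q} ∋ Q.
{E}: K⊥Q given {E} in G with K→· removed — back-door holds.
P(Q|do(K)) = Σ_{E} P(Q|K,E)·P(E).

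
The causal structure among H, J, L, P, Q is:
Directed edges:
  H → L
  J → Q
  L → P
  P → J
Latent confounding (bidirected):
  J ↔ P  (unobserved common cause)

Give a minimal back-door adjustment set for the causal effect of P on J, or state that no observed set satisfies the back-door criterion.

P→J: no observed back-door set.

desc(P)\{P}={J,Q}; candidates ⊆ {H,L}.
P↔J: latent back-door arc(s) into P.
size 0: {}; under {} P still reaches {H,J,L,Q} ∋ J.
size 1: {H}, {L}; under {H} P still reaches {J,L,Q} ∋ J.
size 2: {H,L}; under {H,L} P still reaches {J,Q} ∋ J.
P↔J cannot be blocked by any observed set — no back-door set.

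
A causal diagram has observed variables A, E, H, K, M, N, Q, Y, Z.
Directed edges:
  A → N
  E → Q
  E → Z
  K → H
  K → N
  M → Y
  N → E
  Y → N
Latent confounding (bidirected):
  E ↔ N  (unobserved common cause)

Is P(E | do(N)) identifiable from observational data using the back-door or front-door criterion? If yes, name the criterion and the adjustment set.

P(E|do(N)): not identifiable (no BD/FD set).

desc(N)\{N}={E,Q,Z}; candidates ⊆ {A,H,K,M,Y}.
N↔E: latent back-door arc(s) into N.
size 0: {}; under {} N still reaches {A,E,H,K,M,Q,Y,Z} ∋ E.
size 1: {A}, {H}, {K} …(+2); under {A} N still reaches {E,H,K,M,Q,Y,Z} ∋ E.
size 2: {A,H}, {A,K}, {A,M} …(+7); under {A,H} N still reaches {E,K,M,Q,Y,Z} ∋ E.
N↔E cannot be blocked by any observed set — no back-door set.
No mediator lies on a directed N→…→E path.
Neither criterion identifies P(E|do(N)) in this graph.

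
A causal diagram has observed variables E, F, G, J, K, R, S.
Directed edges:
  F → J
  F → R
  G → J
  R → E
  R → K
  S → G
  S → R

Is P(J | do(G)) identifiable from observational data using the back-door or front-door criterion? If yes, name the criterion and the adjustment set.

desc(G)\{G}={J}; candidates ⊆ {E,F,K,R,S}.
∅: G⊥J given ∅ in G with G→· removed — back-door holds.
P(J|do(G)) = P(J|G) — no adjustment needed.

P(J|do(G)): backdoor, adjust for ∅.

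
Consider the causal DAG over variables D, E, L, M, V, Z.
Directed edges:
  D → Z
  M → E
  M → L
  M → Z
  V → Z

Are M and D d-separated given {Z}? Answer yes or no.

Bayes-Ball from M | {Z} reaches {D,E,L,V}.
D ∈ reach(M|{Z}) ⇒ M ⊥̸ D | {Z}.

No — M and D are d-connected given {Z}.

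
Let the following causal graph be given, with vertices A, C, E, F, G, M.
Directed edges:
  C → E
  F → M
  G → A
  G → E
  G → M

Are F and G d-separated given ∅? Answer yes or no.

Bayes-Ball from F | ∅ reaches {M}.
G ∉ reach(F|∅) ⇒ F ⊥ G | ∅.

Yes — F ⊥ G | ∅.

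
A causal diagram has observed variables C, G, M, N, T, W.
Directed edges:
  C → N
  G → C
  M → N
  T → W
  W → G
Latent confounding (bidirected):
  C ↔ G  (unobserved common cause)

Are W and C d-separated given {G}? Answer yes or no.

Bayes-Ball from W | {G} reaches {C,N,T}.
C ∈ reach(W|{G}) ⇒ W ⊥̸ C | {G}.

No — W and C are d-connected given {G}.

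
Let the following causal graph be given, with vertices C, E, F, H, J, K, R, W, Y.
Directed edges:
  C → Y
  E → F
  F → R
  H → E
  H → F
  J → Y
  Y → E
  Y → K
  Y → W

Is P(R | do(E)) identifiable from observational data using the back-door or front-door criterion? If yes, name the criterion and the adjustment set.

P(R|do(E)): backdoor, adjust for {H}.

desc(E)\{E}={F,R}; candidates ⊆ {C,H,J,K,W,Y}.
size 0: {}; under {} E still reaches {C,F,H,J,K,R,W,Y} ∋ R.
{H}: E⊥R given {H} in G with E→· removed — back-door holds.
P(R|do(E)) = Σ_{H} P(R|E,H)·P(H).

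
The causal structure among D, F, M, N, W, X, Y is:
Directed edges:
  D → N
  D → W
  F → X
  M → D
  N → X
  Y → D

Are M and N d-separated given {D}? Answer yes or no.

Yes — M ⊥ N | {D}.

Bayes-Ball from M | {D} reaches {Y}.
N ∉ reach(M|{D}) ⇒ M ⊥ N | {D}.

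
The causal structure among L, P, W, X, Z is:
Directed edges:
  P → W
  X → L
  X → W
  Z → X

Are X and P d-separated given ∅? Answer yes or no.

Yes — X ⊥ P | ∅.

Bayes-Ball from X | ∅ reaches {L,W,Z}.
P ∉ reach(X|∅) ⇒ X ⊥ P | ∅.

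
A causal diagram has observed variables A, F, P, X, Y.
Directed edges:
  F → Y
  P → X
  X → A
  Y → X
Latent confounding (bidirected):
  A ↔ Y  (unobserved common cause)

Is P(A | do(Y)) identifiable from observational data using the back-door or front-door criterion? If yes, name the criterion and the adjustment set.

P(A|do(Y)): frontdoor, adjust for {X}.

desc(Y)\{Y}={A,X}; candidates ⊆ {F,P}.
Y↔A: latent back-door arc(s) into Y.
size 0: {}; under {} Y still reaches {A,F} ∋ A.
size 1: {F}, {P}; under {F} Y still reaches {A} ∋ A.
size 2: {F,P}; under {F,P} Y still reaches {A} ∋ A.
Y↔A cannot be blocked by any observed set — no back-door set.
{X}: (i) intercepts every directed Y→A path; (ii) no back-door Y→{X}; (iii) {Y} blocks every back-door {X}→A. Front-door holds.
P(A|do(Y)) = Σ_{X} P(X|Y) Σ_{Y'} P(A|X,Y')P(Y').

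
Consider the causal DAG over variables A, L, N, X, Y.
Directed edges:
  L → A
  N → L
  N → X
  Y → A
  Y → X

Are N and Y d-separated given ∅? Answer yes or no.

Yes — N ⊥ Y | ∅.

Bayes-Ball from N | ∅ reaches {A,L,X}.
Y ∉ reach(N|∅) ⇒ N ⊥ Y | ∅.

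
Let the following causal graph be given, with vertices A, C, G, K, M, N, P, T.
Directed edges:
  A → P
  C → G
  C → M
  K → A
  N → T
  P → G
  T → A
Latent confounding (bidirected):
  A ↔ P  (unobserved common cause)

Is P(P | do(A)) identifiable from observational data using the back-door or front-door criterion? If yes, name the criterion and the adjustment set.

P(P|do(A)): not identifiable (no BD/FD set).

desc(A)\{A}={G,P}; candidates ⊆ {C,K,M,N,T}.
A↔P: latent back-door arc(s) into A.
size 0: {}; under {} A still reaches {G,K,N,P,T} ∋ P.
size 1: {C}, {K}, {M} …(+2); under {C} A still reaches {G,K,N,P,T} ∋ P.
size 2: {C,K}, {C,M}, {C,N} …(+7); under {C,K} A still reaches {G,N,P,T} ∋ P.
A↔P cannot be blocked by any observed set — no back-door set.
No mediator lies on a directed A→…→P path.
Neither criterion identifies P(P|do(A)) in this graph.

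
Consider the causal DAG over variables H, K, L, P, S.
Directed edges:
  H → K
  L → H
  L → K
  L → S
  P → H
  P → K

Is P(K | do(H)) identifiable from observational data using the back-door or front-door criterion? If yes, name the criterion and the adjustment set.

desc(H)\{H}={K}; candidates ⊆ {L,P,S}.
size 0: {}; under {} H still reaches {K,L,P,S} ∋ K.
size 1: {L}, {P}, {S}; under {L} H still reaches {K,P} ∋ K.
{L,P}: H⊥K given {L,P} in G with H→· removed — back-door holds.
P(K|do(H)) = Σ_{L,P} P(K|H,L,P)·P(L,P).

P(K|do(H)): backdoor, adjust for {L, P}.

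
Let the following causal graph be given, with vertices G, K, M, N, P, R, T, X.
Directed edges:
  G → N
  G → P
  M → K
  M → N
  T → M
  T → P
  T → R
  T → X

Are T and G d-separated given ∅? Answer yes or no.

Bayes-Ball from T | ∅ reaches {K,M,N,P,R,X}.
G ∉ reach(T|∅) ⇒ T ⊥ G | ∅.

Yes — T ⊥ G | ∅.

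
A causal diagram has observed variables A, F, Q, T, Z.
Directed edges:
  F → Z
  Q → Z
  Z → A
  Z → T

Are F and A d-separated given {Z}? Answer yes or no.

Bayes-Ball from F | {Z} reaches {Q}.
A ∉ reach(F|{Z}) ⇒ F ⊥ A | {Z}.

Yes — F ⊥ A | {Z}.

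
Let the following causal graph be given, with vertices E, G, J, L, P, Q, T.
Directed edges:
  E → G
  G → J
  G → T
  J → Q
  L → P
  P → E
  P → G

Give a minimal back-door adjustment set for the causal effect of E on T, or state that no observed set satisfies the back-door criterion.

desc(E)\{E}={G,J,Q,T}; candidates ⊆ {L,P}.
size 0: {}; under {} E still reaches {G,J,L,P,Q,T} ∋ T.
{P}: E⊥T given {P} in G with E→· removed — back-door holds.

E→T: minimal back-door set {P}.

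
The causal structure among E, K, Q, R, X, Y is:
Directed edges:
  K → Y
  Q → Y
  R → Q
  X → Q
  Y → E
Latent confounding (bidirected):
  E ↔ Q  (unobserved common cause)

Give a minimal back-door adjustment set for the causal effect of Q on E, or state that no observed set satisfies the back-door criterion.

desc(Q)\{Q}={E,Y}; candidates ⊆ {K,R,X}.
Q↔E: latent back-door arc(s) into Q.
size 0: {}; under {} Q still reaches {E,R,X} ∋ E.
size 1: {K}, {R}, {X}; under {K} Q still reaches {E,R,X} ∋ E.
size 2: {K,R}, {K,X}, {R,X}; under {K,R} Q still reaches {E,X} ∋ E.
Q↔E cannot be blocked by any observed set — no back-door set.

Q→E: no observed back-door set.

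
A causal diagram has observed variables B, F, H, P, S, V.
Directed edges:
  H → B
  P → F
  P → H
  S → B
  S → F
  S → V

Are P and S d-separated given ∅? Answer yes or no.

Yes — P ⊥ S | ∅.

Bayes-Ball from P | ∅ reaches {B,F,H}.
S ∉ reach(P|∅) ⇒ P ⊥ S | ∅.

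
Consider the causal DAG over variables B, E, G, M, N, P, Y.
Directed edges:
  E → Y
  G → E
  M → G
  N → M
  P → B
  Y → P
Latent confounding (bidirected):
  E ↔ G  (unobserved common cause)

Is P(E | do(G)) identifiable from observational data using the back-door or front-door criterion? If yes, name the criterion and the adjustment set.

desc(G)\{G}={B,E,P,Y}; candidates ⊆ {M,N}.
G↔E: latent back-door arc(s) into G.
size 0: {}; under {} G still reaches {B,E,M,N,P,Y} ∋ E.
size 1: {M}, {N}; under {M} G still reaches {B,E,P,Y} ∋ E.
size 2: {M,N}; under {M,N} G still reaches {B,E,P,Y} ∋ E.
G↔E cannot be blocked by any observed set — no back-door set.
No mediator lies on a directed G→…→E path.
Neither criterion identifies P(E|do(G)) in this graph.

P(E|do(G)): not identifiable (no BD/FD set).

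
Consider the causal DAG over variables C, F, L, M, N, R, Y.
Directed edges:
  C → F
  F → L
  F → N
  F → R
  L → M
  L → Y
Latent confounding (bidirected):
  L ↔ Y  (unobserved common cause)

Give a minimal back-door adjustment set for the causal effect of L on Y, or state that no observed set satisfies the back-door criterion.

desc(L)\{L}={M,Y}; candidates ⊆ {C,F,N,R}.
L↔Y: latent back-door arc(s) into L.
size 0: {}; under {} L still reaches {C,F,N,R,Y} ∋ Y.
size 1: {C}, {F}, {N} …(+1); under {C} L still reaches {F,N,R,Y} ∋ Y.
size 2: {C,F}, {C,N}, {C,R} …(+3); under {C,F} L still reaches {Y} ∋ Y.
L↔Y cannot be blocked by any observed set — no back-door set.

L→Y: no observed back-door set.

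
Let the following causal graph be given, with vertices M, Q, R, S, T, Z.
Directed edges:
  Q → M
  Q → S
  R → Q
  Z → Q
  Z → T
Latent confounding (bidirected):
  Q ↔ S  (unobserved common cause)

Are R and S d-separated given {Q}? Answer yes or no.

No — R and S are d-connected given {Q}.

Bayes-Ball from R | {Q} reaches {S,T,Z}.
S ∈ reach(R|{Q}) ⇒ R ⊥̸ S | {Q}.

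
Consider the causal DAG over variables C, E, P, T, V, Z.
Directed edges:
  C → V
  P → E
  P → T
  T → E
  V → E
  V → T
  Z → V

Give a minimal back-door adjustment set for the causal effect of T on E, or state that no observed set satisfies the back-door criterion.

desc(T)\{T}={E}; candidates ⊆ {C,P,V,Z}.
size 0: {}; under {} T still reaches {C,E,P,V,Z} ∋ E.
size 1: {C}, {P}, {V} …(+1); under {C} T still reaches {E,P,V,Z} ∋ E.
{P,V}: T⊥E given {P,V} in G with T→· removed — back-door holds.

T→E: minimal back-door set {P, V}.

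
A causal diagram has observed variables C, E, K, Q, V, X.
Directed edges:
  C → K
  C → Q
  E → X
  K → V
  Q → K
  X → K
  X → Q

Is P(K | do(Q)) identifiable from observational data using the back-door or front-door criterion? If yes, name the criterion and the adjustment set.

P(K|do(Q)): backdoor, adjust for {C, X}.

desc(Q)\{Q}={K,V}; candidates ⊆ {C,E,X}.
size 0: {}; under {} Q still reaches {C,E,K,V,X} ∋ K.
size 1: {C}, {E}, {X}; under {C} Q still reaches {E,K,V,X} ∋ K.
{C,X}: Q⊥K given {C,X} in G with Q→· removed — back-door holds.
P(K|do(Q)) = Σ_{C,X} P(K|Q,C,X)·P(C,X).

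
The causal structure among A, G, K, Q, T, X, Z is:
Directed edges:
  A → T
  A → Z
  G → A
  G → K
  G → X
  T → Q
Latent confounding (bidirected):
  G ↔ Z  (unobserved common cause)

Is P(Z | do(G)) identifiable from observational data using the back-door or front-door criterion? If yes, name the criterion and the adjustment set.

P(Z|do(G)): frontdoor, adjust for {A}.

desc(G)\{G}={A,K,Q,T,X,Z}; candidates ⊆ {—}.
G↔Z: latent back-door arc(s) into G.
size 0: {}; under {} G still reaches {Z} ∋ Z.
G↔Z cannot be blocked by any observed set — no back-door set.
{A}: (i) intercepts every directed G→Z path; (ii) no back-door G→{A}; (iii) {G} blocks every back-door {A}→Z. Front-door holds.
P(Z|do(G)) = Σ_{A} P(A|G) Σ_{G'} P(Z|A,G')P(G').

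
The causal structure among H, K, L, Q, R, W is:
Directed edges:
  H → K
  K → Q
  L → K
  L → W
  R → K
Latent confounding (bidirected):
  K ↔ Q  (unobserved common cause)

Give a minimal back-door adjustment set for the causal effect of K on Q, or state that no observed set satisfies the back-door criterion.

K→Q: no observed back-door set.

desc(K)\{K}={Q}; candidates ⊆ {H,L,R,W}.
K↔Q: latent back-door arc(s) into K.
size 0: {}; under {} K still reaches {H,L,Q,R,W} ∋ Q.
size 1: {H}, {L}, {R} …(+1); under {H} K still reaches {L,Q,R,W} ∋ Q.
size 2: {H,L}, {H,R}, {H,W} …(+3); under {H,L} K still reaches {Q,R} ∋ Q.
K↔Q cannot be blocked by any observed set — no back-door set.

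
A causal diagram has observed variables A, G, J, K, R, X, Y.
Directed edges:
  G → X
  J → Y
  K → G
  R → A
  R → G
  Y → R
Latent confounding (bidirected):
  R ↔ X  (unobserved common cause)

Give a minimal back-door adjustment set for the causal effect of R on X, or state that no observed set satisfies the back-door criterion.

desc(R)\{R}={A,G,X}; candidates ⊆ {J,K,Y}.
R↔X: latent back-door arc(s) into R.
size 0: {}; under {} R still reaches {J,X,Y} ∋ X.
size 1: {J}, {K}, {Y}; under {J} R still reaches {X,Y} ∋ X.
size 2: {J,K}, {J,Y}, {K,Y}; under {J,K} R still reaches {X,Y} ∋ X.
R↔X cannot be blocked by any observed set — no back-door set.

R→X: no observed back-door set.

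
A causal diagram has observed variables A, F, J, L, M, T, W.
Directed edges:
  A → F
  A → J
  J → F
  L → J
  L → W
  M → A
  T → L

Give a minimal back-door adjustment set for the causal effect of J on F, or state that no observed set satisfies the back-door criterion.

desc(J)\{J}={F}; candidates ⊆ {A,L,M,T,W}.
size 0: {}; under {} J still reaches {A,F,L,M,T,W} ∋ F.
{A}: J⊥F given {A} in G with J→· removed — back-door holds.

J→F: minimal back-door set {A}.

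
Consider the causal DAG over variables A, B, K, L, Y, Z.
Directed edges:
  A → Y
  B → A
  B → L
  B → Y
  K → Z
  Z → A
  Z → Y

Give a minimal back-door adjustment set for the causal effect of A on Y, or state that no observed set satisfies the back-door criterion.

desc(A)\{A}={Y}; candidates ⊆ {B,K,L,Z}.
size 0: {}; under {} A still reaches {B,K,L,Y,Z} ∋ Y.
size 1: {B}, {K}, {L} …(+1); under {B} A still reaches {K,Y,Z} ∋ Y.
{B,Z}: A⊥Y given {B,Z} in G with A→· removed — back-door holds.

A→Y: minimal back-door set {B, Z}.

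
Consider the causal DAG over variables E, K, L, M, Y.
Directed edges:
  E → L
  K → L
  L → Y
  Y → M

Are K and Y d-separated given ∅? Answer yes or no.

No — K and Y are d-connected given ∅.

Bayes-Ball from K | ∅ reaches {L,M,Y}.
Y ∈ reach(K|∅) ⇒ K ⊥̸ Y | ∅.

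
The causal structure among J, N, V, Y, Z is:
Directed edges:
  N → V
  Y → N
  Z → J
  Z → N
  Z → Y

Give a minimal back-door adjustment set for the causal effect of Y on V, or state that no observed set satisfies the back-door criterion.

desc(Y)\{Y}={N,V}; candidates ⊆ {J,Z}.
size 0: {}; under {} Y still reaches {J,N,V,Z} ∋ V.
{Z}: Y⊥V given {Z} in G with Y→· removed — back-door holds.

Y→V: minimal back-door set {Z}.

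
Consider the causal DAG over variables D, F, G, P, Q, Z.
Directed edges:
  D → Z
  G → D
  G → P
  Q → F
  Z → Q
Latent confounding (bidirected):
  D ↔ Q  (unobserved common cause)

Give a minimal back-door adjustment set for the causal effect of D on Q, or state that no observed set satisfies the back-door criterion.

desc(D)\{D}={F,Q,Z}; candidates ⊆ {G,P}.
D↔Q: latent back-door arc(s) into D.
size 0: {}; under {} D still reaches {F,G,P,Q} ∋ Q.
size 1: {G}, {P}; under {G} D still reaches {F,Q} ∋ Q.
size 2: {G,P}; under {G,P} D still reaches {F,Q} ∋ Q.
D↔Q cannot be blocked by any observed set — no back-door set.

D→Q: no observed back-door set.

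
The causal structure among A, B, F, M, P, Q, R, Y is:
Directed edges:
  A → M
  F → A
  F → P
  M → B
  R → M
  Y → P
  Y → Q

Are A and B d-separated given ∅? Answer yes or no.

Bayes-Ball from A | ∅ reaches {B,F,M,P}.
B ∈ reach(A|∅) ⇒ A ⊥̸ B | ∅.

No — A and B are d-connected given ∅.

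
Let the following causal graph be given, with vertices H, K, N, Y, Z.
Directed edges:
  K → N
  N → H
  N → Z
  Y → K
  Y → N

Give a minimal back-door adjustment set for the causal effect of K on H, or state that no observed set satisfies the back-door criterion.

K→H: minimal back-door set {Y}.

desc(K)\{K}={H,N,Z}; candidates ⊆ {Y}.
size 0: {}; under {} K still reaches {H,N,Y,Z} ∋ H.
{Y}: K⊥H given {Y} in G with K→· removed — back-door holds.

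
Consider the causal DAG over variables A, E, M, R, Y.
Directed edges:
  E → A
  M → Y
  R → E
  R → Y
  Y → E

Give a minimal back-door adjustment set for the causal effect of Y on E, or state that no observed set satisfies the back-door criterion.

desc(Y)\{Y}={A,E}; candidates ⊆ {M,R}.
size 0: {}; under {} Y still reaches {A,E,M,R} ∋ E.
{R}: Y⊥E given {R} in G with Y→· removed — back-door holds.

Y→E: minimal back-door set {R}.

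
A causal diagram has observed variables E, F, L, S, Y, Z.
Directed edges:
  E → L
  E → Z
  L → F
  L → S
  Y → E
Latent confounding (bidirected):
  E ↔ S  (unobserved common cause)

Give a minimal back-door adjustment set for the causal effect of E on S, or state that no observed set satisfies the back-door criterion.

desc(E)\{E}={F,L,S,Z}; candidates ⊆ {Y}.
E↔S: latent back-door arc(s) into E.
size 0: {}; under {} E still reaches {S,Y} ∋ S.
size 1: {Y}; under {Y} E still reaches {S} ∋ S.
E↔S cannot be blocked by any observed set — no back-door set.

E→S: no observed back-door set.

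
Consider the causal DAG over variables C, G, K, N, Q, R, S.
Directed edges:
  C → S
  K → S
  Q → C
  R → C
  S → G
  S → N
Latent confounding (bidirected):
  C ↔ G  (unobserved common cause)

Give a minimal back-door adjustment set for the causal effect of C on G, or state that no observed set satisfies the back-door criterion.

C→G: no observed back-door set.

desc(C)\{C}={G,N,S}; candidates ⊆ {K,Q,R}.
C↔G: latent back-door arc(s) into C.
size 0: {}; under {} C still reaches {G,Q,R} ∋ G.
size 1: {K}, {Q}, {R}; under {K} C still reaches {G,Q,R} ∋ G.
size 2: {K,Q}, {K,R}, {Q,R}; under {K,Q} C still reaches {G,R} ∋ G.
C↔G cannot be blocked by any observed set — no back-door set.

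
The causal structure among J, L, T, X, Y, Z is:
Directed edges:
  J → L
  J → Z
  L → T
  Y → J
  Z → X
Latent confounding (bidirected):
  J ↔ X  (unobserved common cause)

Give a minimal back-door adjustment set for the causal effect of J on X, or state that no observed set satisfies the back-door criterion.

J→X: no observed back-door set.

desc(J)\{J}={L,T,X,Z}; candidates ⊆ {Y}.
J↔X: latent back-door arc(s) into J.
size 0: {}; under {} J still reaches {X,Y} ∋ X.
size 1: {Y}; under {Y} J still reaches {X} ∋ X.
J↔X cannot be blocked by any observed set — no back-door set.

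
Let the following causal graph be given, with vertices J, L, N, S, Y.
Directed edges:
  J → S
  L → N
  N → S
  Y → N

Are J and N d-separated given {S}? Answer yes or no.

Bayes-Ball from J | {S} reaches {L,N,Y}.
N ∈ reach(J|{S}) ⇒ J ⊥̸ N | {S}.

No — J and N are d-connected given {S}.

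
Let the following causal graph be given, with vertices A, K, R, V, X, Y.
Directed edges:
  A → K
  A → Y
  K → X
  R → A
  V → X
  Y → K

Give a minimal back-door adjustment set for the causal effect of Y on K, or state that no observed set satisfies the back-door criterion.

desc(Y)\{Y}={K,X}; candidates ⊆ {A,R,V}.
size 0: {}; under {} Y still reaches {A,K,R,X} ∋ K.
{A}: Y⊥K given {A} in G with Y→· removed — back-door holds.

Y→K: minimal back-door set {A}.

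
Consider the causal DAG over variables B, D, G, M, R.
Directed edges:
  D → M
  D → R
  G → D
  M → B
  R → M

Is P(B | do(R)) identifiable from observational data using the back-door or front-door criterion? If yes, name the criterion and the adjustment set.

desc(R)\{R}={B,M}; candidates ⊆ {D,G}.
size 0: {}; under {} R still reaches {B,D,G,M} ∋ B.
{D}: R⊥B given {D} in G with R→· removed — back-door holds.
P(B|do(R)) = Σ_{D} P(B|R,D)·P(D).

P(B|do(R)): backdoor, adjust for {D}.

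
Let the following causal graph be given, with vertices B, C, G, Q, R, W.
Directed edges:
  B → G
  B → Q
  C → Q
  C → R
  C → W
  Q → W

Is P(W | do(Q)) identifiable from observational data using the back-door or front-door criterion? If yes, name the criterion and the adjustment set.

desc(Q)\{Q}={W}; candidates ⊆ {B,C,G,R}.
size 0: {}; under {} Q still reaches {B,C,G,R,W} ∋ W.
{C}: Q⊥W given {C} in G with Q→· removed — back-door holds.
P(W|do(Q)) = Σ_{C} P(W|Q,C)·P(C).

P(W|do(Q)): backdoor, adjust for {C}.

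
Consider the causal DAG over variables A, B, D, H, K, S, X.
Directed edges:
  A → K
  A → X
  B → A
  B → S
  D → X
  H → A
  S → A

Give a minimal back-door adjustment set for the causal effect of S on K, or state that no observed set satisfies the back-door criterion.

desc(S)\{S}={A,K,X}; candidates ⊆ {B,D,H}.
size 0: {}; under {} S still reaches {A,B,K,X} ∋ K.
{B}: S⊥K given {B} in G with S→· removed — back-door holds.

S→K: minimal back-door set {B}.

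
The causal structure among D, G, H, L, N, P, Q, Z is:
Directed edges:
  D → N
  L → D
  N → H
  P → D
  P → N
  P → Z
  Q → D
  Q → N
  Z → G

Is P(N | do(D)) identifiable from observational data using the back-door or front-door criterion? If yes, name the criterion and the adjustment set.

P(N|do(D)): backdoor, adjust for {P, Q}.

desc(D)\{D}={H,N}; candidates ⊆ {G,L,P,Q,Z}.
size 0: {}; under {} D still reaches {G,H,L,N,P,Q,Z} ∋ N.
size 1: {G}, {L}, {P} …(+2); under {G} D still reaches {H,L,N,P,Q,Z} ∋ N.
{P,Q}: D⊥N given {P,Q} in G with D→· removed — back-door holds.
P(N|do(D)) = Σ_{P,Q} P(N|D,P,Q)·P(P,Q).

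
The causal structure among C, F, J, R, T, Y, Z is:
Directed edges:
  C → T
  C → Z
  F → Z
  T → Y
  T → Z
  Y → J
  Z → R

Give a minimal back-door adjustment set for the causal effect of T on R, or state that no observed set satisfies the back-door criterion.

T→R: minimal back-door set {C}.

desc(T)\{T}={J,R,Y,Z}; candidates ⊆ {C,F}.
size 0: {}; under {} T still reaches {C,R,Z} ∋ R.
{C}: T⊥R given {C} in G with T→· removed — back-door holds.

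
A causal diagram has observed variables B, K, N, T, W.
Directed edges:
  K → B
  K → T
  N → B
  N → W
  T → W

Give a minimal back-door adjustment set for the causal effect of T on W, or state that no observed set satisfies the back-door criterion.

T→W: minimal back-door set ∅.

desc(T)\{T}={W}; candidates ⊆ {B,K,N}.
∅: T⊥W given ∅ in G with T→· removed — back-door holds.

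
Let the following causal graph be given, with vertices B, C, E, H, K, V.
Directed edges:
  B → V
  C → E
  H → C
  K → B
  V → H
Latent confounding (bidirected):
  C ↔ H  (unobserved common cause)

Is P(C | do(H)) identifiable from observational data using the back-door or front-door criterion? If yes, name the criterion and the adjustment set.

desc(H)\{H}={C,E}; candidates ⊆ {B,K,V}.
H↔C: latent back-door arc(s) into H.
size 0: {}; under {} H still reaches {B,C,E,K,V} ∋ C.
size 1: {B}, {K}, {V}; under {B} H still reaches {C,E,V} ∋ C.
size 2: {B,K}, {B,V}, {K,V}; under {B,K} H still reaches {C,E,V} ∋ C.
H↔C cannot be blocked by any observed set — no back-door set.
No mediator lies on a directed H→…→C path.
Neither criterion identifies P(C|do(H)) in this graph.

P(C|do(H)): not identifiable (no BD/FD set).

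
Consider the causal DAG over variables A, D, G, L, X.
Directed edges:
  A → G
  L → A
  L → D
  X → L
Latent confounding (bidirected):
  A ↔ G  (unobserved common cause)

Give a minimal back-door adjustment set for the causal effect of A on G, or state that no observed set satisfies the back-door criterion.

desc(A)\{A}={G}; candidates ⊆ {D,L,X}.
A↔G: latent back-door arc(s) into A.
size 0: {}; under {} A still reaches {D,G,L,X} ∋ G.
size 1: {D}, {L}, {X}; under {D} A still reaches {G,L,X} ∋ G.
size 2: {D,L}, {D,X}, {L,X}; under {D,L} A still reaches {G} ∋ G.
A↔G cannot be blocked by any observed set — no back-door set.

A→G: no observed back-door set.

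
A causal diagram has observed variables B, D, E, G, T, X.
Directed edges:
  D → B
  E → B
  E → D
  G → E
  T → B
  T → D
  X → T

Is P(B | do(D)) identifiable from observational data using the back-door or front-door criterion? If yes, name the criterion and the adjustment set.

desc(D)\{D}={B}; candidates ⊆ {E,G,T,X}.
size 0: {}; under {} D still reaches {B,E,G,T,X} ∋ B.
size 1: {E}, {G}, {T} …(+1); under {E} D still reaches {B,T,X} ∋ B.
{E,T}: D⊥B given {E,T} in G with D→· removed — back-door holds.
P(B|do(D)) = Σ_{E,T} P(B|D,E,T)·P(E,T).

P(B|do(D)): backdoor, adjust for {E, T}.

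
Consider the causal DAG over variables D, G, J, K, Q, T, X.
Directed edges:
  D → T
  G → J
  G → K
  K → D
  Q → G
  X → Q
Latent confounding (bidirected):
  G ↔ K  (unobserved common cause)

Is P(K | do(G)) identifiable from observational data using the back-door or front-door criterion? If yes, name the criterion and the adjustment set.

desc(G)\{G}={D,J,K,T}; candidates ⊆ {Q,X}.
G↔K: latent back-door arc(s) into G.
size 0: {}; under {} G still reaches {D,K,Q,T,X} ∋ K.
size 1: {Q}, {X}; under {Q} G still reaches {D,K,T} ∋ K.
size 2: {Q,X}; under {Q,X} G still reaches {D,K,T} ∋ K.
G↔K cannot be blocked by any observed set — no back-door set.
No mediator lies on a directed G→…→K path.
Neither criterion identifies P(K|do(G)) in this graph.

P(K|do(G)): not identifiable (no BD/FD set).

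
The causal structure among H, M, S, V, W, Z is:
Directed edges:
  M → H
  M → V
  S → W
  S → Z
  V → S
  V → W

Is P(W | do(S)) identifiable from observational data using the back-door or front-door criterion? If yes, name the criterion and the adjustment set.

P(W|do(S)): backdoor, adjust for {V}.

desc(S)\{S}={W,Z}; candidates ⊆ {H,M,V}.
size 0: {}; under {} S still reaches {H,M,V,W} ∋ W.
{V}: S⊥W given {V} in G with S→· removed — back-door holds.
P(W|do(S)) = Σ_{V} P(W|S,V)·P(V).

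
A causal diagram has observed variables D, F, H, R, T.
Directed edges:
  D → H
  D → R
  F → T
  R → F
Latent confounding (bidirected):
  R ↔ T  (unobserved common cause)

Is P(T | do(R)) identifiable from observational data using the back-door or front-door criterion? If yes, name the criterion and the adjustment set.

desc(R)\{R}={F,T}; candidates ⊆ {D,H}.
R↔T: latent back-door arc(s) into R.
size 0: {}; under {} R still reaches {D,H,T} ∋ T.
size 1: {D}, {H}; under {D} R still reaches {T} ∋ T.
size 2: {D,H}; under {D,H} R still reaches {T} ∋ T.
R↔T cannot be blocked by any observed set — no back-door set.
{F}: (i) intercepts every directed R→T path; (ii) no back-door R→{F}; (iii) {R} blocks every back-door {F}→T. Front-door holds.
P(T|do(R)) = Σ_{F} P(F|R) Σ_{R'} P(T|F,R')P(R').

P(T|do(R)): frontdoor, adjust for {F}.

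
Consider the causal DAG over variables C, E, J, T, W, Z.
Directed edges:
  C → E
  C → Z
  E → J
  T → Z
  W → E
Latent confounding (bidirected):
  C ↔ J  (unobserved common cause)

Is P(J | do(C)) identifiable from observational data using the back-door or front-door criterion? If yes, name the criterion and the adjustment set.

desc(C)\{C}={E,J,Z}; candidates ⊆ {T,W}.
C↔J: latent back-door arc(s) into C.
size 0: {}; under {} C still reaches {J} ∋ J.
size 1: {T}, {W}; under {T} C still reaches {J} ∋ J.
size 2: {T,W}; under {T,W} C still reaches {J} ∋ J.
C↔J cannot be blocked by any observed set — no back-door set.
{E}: (i) intercepts every directed C→J path; (ii) no back-door C→{E}; (iii) {C} blocks every back-door {E}→J. Front-door holds.
P(J|do(C)) = Σ_{E} P(E|C) Σ_{C'} P(J|E,C')P(C').

P(J|do(C)): frontdoor, adjust for {E}.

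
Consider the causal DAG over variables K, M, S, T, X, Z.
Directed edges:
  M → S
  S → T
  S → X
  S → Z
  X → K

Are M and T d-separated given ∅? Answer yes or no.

Bayes-Ball from M | ∅ reaches {K,S,T,X,Z}.
T ∈ reach(M|∅) ⇒ M ⊥̸ T | ∅.

No — M and T are d-connected given ∅.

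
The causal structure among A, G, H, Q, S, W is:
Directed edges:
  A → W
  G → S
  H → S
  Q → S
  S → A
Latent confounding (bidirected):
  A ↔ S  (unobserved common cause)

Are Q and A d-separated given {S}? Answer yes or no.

No — Q and A are d-connected given {S}.

Bayes-Ball from Q | {S} reaches {A,G,H,W}.
A ∈ reach(Q|{S}) ⇒ Q ⊥̸ A | {S}.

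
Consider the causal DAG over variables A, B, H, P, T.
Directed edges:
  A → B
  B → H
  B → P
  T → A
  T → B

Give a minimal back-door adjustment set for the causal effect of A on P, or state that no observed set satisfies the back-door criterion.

A→P: minimal back-door set {T}.

desc(A)\{A}={B,H,P}; candidates ⊆ {T}.
size 0: {}; under {} A still reaches {B,H,P,T} ∋ P.
{T}: A⊥P given {T} in G with A→· removed — back-door holds.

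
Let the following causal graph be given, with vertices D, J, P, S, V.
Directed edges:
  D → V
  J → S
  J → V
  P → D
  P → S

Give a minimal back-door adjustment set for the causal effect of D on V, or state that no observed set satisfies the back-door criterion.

D→V: minimal back-door set ∅.

desc(D)\{D}={V}; candidates ⊆ {J,P,S}.
∅: D⊥V given ∅ in G with D→· removed — back-door holds.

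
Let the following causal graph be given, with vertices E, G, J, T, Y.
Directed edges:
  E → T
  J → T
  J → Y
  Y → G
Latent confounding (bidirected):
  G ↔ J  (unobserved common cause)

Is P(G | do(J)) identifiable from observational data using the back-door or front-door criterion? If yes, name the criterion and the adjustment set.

P(G|do(J)): frontdoor, adjust for {Y}.

desc(J)\{J}={G,T,Y}; candidates ⊆ {E}.
J↔G: latent back-door arc(s) into J.
size 0: {}; under {} J still reaches {G} ∋ G.
size 1: {E}; under {E} J still reaches {G} ∋ G.
J↔G cannot be blocked by any observed set — no back-door set.
{Y}: (i) intercepts every directed J→G path; (ii) no back-door J→{Y}; (iii) {J} blocks every back-door {Y}→G. Front-door holds.
P(G|do(J)) = Σ_{Y} P(Y|J) Σ_{J'} P(G|Y,J')P(J').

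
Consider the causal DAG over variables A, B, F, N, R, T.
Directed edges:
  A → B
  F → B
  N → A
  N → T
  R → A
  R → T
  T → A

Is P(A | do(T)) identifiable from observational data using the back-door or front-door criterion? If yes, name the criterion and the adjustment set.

desc(T)\{T}={A,B}; candidates ⊆ {F,N,R}.
size 0: {}; under {} T still reaches {A,B,N,R} ∋ A.
size 1: {F}, {N}, {R}; under {F} T still reaches {A,B,N,R} ∋ A.
{N,R}: T⊥A given {N,R} in G with T→· removed — back-door holds.
P(A|do(T)) = Σ_{N,R} P(A|T,N,R)·P(N,R).

P(A|do(T)): backdoor, adjust for {N, R}.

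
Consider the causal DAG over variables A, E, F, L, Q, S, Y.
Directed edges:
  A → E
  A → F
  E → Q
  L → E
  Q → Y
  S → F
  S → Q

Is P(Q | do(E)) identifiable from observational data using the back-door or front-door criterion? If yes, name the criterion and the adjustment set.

desc(E)\{E}={Q,Y}; candidates ⊆ {A,F,L,S}.
∅: E⊥Q given ∅ in G with E→· removed — back-door holds.
P(Q|do(E)) = P(Q|E) — no adjustment needed.

P(Q|do(E)): backdoor, adjust for ∅.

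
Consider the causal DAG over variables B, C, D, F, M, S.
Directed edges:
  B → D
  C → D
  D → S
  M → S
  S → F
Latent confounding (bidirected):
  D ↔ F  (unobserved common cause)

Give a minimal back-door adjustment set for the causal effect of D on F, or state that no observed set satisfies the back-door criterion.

desc(D)\{D}={F,S}; candidates ⊆ {B,C,M}.
D↔F: latent back-door arc(s) into D.
size 0: {}; under {} D still reaches {B,C,F} ∋ F.
size 1: {B}, {C}, {M}; under {B} D still reaches {C,F} ∋ F.
size 2: {B,C}, {B,M}, {C,M}; under {B,C} D still reaches {F} ∋ F.
D↔F cannot be blocked by any observed set — no back-door set.

D→F: no observed back-door set.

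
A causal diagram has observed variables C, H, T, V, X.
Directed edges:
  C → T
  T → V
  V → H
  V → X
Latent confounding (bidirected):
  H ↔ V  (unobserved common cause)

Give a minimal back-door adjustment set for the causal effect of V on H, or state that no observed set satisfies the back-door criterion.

desc(V)\{V}={H,X}; candidates ⊆ {C,T}.
V↔H: latent back-door arc(s) into V.
size 0: {}; under {} V still reaches {C,H,T} ∋ H.
size 1: {C}, {T}; under {C} V still reaches {H,T} ∋ H.
size 2: {C,T}; under {C,T} V still reaches {H} ∋ H.
V↔H cannot be blocked by any observed set — no back-door set.

V→H: no observed back-door set.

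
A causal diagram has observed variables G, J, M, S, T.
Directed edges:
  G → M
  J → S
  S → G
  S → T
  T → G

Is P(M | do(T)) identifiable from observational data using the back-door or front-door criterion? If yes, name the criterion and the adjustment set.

desc(T)\{T}={G,M}; candidates ⊆ {J,S}.
size 0: {}; under {} T still reaches {G,J,M,S} ∋ M.
{S}: T⊥M given {S} in G with T→· removed — back-door holds.
P(M|do(T)) = Σ_{S} P(M|T,S)·P(S).

P(M|do(T)): backdoor, adjust for {S}.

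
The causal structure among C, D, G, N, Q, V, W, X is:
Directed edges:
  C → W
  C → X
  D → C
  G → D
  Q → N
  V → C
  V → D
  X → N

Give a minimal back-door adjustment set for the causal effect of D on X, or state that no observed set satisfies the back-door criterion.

D→X: minimal back-door set {V}.

desc(D)\{D}={C,N,W,X}; candidates ⊆ {G,Q,V}.
size 0: {}; under {} D still reaches {C,G,N,V,W,X} ∋ X.
{V}: D⊥X given {V} in G with D→· removed — back-door holds.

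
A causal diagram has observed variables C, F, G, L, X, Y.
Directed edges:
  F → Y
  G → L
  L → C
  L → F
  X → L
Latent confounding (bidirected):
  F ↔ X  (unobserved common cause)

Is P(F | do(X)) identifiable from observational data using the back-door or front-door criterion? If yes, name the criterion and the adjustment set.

P(F|do(X)): frontdoor, adjust for {L}.

desc(X)\{X}={C,F,L,Y}; candidates ⊆ {G}.
X↔F: latent back-door arc(s) into X.
size 0: {}; under {} X still reaches {F,Y} ∋ F.
size 1: {G}; under {G} X still reaches {F,Y} ∋ F.
X↔F cannot be blocked by any observed set — no back-door set.
{L}: (i) intercepts every directed X→F path; (ii) no back-door X→{L}; (iii) {X} blocks every back-door {L}→F. Front-door holds.
P(F|do(X)) = Σ_{L} P(L|X) Σ_{X'} P(F|L,X')P(X').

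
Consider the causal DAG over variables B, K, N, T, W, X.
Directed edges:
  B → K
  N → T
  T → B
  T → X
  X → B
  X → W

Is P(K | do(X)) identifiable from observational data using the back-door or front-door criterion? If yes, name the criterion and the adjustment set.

P(K|do(X)): backdoor, adjust for {T}.

desc(X)\{X}={B,K,W}; candidates ⊆ {N,T}.
size 0: {}; under {} X still reaches {B,K,N,T} ∋ K.
{T}: X⊥K given {T} in G with X→· removed — back-door holds.
P(K|do(X)) = Σ_{T} P(K|X,T)·P(T).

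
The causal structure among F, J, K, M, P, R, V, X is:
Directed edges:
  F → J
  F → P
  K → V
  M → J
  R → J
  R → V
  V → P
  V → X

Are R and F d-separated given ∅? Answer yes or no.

Yes — R ⊥ F | ∅.

Bayes-Ball from R | ∅ reaches {J,P,V,X}.
F ∉ reach(R|∅) ⇒ R ⊥ F | ∅.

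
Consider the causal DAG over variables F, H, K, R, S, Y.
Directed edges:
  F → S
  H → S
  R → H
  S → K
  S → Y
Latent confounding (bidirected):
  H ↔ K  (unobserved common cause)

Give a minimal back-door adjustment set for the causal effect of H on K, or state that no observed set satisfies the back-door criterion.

desc(H)\{H}={K,S,Y}; candidates ⊆ {F,R}.
H↔K: latent back-door arc(s) into H.
size 0: {}; under {} H still reaches {K,R} ∋ K.
size 1: {F}, {R}; under {F} H still reaches {K,R} ∋ K.
size 2: {F,R}; under {F,R} H still reaches {K} ∋ K.
H↔K cannot be blocked by any observed set — no back-door set.

H→K: no observed back-door set.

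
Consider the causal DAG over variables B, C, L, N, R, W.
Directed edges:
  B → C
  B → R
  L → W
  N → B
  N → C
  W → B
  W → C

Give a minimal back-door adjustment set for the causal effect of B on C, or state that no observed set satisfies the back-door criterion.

B→C: minimal back-door set {N, W}.

desc(B)\{B}={C,R}; candidates ⊆ {L,N,W}.
size 0: {}; under {} B still reaches {C,L,N,W} ∋ C.
size 1: {L}, {N}, {W}; under {L} B still reaches {C,N,W} ∋ C.
{N,W}: B⊥C given {N,W} in G with B→· removed — back-door holds.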